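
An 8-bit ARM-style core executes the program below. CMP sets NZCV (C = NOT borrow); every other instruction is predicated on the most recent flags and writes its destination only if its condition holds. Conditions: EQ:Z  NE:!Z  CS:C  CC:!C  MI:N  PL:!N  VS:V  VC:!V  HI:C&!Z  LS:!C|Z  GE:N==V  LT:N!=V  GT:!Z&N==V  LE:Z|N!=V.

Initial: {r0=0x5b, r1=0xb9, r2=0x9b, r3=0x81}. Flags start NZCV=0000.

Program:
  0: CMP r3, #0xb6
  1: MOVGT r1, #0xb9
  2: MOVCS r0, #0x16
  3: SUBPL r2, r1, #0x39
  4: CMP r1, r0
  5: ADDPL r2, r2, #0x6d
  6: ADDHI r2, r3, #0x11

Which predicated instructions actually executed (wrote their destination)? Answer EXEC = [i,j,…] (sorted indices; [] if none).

EXEC = [5,6]

[0] flags=1000 → (cmp)
[1] flags=1000 GT?F → skip
[2] flags=1000 CS?F → skip
[3] flags=1000 PL?F → skip
[4] flags=0011 → (cmp)
[5] flags=0011 PL?T → r2=0x08
[6] flags=0011 HI?T → r2=0x92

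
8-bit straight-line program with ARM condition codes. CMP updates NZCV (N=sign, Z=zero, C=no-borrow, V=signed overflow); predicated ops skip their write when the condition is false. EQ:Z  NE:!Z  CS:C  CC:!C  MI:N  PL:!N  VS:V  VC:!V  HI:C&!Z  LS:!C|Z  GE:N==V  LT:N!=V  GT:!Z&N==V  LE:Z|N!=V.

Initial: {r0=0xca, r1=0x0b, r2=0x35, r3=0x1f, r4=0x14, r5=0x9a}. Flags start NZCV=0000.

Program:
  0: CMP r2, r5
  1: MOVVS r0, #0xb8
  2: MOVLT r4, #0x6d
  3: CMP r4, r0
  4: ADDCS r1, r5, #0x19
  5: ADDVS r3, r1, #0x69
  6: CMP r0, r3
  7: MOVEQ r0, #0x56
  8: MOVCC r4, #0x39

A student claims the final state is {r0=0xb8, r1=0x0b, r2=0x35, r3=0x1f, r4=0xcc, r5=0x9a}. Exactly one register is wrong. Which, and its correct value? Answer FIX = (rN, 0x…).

[0] flags=1001 → (cmp)
[1] flags=1001 VS?T → r0=0xb8
[2] flags=1001 LT?F → skip
[3] flags=0000 → (cmp)
[4] flags=0000 CS?F → skip
[5] flags=0000 VS?F → skip
[6] flags=1010 → (cmp)
[7] flags=1010 EQ?F → skip
[8] flags=1010 CC?F → skip

FIX = (r4, 0x14)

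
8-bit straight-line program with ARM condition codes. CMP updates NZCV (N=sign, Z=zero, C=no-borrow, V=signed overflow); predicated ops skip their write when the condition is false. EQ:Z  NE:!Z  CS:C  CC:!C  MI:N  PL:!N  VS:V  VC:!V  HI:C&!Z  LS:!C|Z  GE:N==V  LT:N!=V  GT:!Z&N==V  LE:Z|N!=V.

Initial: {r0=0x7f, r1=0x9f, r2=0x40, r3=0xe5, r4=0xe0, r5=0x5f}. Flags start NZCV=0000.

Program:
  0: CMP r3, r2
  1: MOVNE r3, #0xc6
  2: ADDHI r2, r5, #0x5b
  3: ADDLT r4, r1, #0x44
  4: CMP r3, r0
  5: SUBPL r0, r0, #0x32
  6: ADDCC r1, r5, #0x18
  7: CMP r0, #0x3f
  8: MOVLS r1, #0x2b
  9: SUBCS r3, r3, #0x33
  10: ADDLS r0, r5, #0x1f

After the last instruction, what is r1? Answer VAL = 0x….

[0] flags=1010 → (cmp)
[1] flags=1010 NE?T → r3=0xc6
[2] flags=1010 HI?T → r2=0xba
[3] flags=1010 LT?T → r4=0xe3
[4] flags=0011 → (cmp)
[5] flags=0011 PL?T → r0=0x4d
[6] flags=0011 CC?F → skip
[7] flags=0010 → (cmp)
[8] flags=0010 LS?F → skip
[9] flags=0010 CS?T → r3=0x93
[10] flags=0010 LS?F → skip

VAL = 0x9f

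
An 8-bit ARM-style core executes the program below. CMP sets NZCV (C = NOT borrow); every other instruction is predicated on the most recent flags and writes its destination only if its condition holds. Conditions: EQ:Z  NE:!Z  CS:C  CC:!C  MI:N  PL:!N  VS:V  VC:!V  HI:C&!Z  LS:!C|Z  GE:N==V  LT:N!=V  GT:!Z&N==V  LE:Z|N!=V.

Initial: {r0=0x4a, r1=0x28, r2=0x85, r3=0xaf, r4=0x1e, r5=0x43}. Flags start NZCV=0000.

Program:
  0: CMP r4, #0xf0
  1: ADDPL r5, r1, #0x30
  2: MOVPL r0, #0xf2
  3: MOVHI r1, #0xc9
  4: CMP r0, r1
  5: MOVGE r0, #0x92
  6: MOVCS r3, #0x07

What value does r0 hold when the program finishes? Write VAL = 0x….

[0] flags=0000 → (cmp)
[1] flags=0000 PL?T → r5=0x58
[2] flags=0000 PL?T → r0=0xf2
[3] flags=0000 HI?F → skip
[4] flags=1010 → (cmp)
[5] flags=1010 GE?F → skip
[6] flags=1010 CS?T → r3=0x07

VAL = 0xf2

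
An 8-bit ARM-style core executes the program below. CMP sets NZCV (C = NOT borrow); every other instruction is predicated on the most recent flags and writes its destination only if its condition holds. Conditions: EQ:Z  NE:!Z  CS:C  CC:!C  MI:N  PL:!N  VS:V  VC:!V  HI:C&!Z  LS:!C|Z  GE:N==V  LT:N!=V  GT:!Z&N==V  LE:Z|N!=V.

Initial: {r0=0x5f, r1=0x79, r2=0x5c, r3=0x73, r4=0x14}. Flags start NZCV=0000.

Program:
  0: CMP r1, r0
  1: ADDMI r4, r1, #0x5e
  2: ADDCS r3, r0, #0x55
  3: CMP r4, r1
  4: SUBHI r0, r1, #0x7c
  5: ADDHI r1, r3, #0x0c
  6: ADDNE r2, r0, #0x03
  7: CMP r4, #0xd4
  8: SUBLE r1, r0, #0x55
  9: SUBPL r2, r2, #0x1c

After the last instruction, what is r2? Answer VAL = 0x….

VAL = 0x46

0: ✓ CMP  NZCV=0010
1: · ADDMI
2: ✓ ADDCS  r3←0xb4
3: ✓ CMP  NZCV=1000
4: · SUBHI
5: · ADDHI
6: ✓ ADDNE  r2←0x62
7: ✓ CMP  NZCV=0000
8: · SUBLE
9: ✓ SUBPL  r2←0x46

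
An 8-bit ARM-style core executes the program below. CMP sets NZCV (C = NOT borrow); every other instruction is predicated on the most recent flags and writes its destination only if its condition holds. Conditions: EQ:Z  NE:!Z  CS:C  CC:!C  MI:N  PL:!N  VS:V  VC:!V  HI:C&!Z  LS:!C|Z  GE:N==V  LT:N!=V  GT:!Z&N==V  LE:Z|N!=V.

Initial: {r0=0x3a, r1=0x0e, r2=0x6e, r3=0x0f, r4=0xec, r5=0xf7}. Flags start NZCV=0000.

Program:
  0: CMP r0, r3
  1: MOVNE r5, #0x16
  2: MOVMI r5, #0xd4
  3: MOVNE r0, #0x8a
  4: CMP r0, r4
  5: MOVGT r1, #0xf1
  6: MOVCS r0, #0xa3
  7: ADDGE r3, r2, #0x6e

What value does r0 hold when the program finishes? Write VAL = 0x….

VAL = 0x8a

[0] flags=0010 → (cmp)
[1] flags=0010 NE?T → r5=0x16
[2] flags=0010 MI?F → skip
[3] flags=0010 NE?T → r0=0x8a
[4] flags=1000 → (cmp)
[5] flags=1000 GT?F → skip
[6] flags=1000 CS?F → skip
[7] flags=1000 GE?F → skip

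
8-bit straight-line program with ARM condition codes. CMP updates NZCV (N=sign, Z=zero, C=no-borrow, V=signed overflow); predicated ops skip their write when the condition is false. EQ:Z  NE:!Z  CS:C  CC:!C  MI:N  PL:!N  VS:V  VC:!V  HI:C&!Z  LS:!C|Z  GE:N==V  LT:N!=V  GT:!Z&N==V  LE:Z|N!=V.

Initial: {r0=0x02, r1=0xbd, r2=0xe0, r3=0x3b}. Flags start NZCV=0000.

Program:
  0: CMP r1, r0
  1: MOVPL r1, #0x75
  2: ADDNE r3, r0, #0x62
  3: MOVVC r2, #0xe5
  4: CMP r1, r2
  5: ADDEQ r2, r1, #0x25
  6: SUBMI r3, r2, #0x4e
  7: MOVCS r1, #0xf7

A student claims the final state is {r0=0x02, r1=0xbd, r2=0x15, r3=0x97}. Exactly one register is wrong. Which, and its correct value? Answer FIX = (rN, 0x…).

FIX = (r2, 0xe5)

0: ✓ CMP  NZCV=1010
1: · MOVPL
2: ✓ ADDNE  r3←0x64
3: ✓ MOVVC  r2←0xe5
4: ✓ CMP  NZCV=1000
5: · ADDEQ
6: ✓ SUBMI  r3←0x97
7: · MOVCS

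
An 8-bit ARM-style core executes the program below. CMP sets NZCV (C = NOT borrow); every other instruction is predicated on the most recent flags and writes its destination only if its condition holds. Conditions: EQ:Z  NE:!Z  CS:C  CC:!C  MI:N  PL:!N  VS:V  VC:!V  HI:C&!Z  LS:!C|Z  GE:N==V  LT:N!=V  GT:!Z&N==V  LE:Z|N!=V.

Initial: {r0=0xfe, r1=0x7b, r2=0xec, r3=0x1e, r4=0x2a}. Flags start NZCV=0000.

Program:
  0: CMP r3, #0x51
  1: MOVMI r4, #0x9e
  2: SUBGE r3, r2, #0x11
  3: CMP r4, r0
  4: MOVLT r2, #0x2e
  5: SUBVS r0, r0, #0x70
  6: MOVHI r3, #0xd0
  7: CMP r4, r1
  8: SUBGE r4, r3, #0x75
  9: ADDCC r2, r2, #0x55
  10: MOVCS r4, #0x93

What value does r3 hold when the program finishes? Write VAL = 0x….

0: ✓ CMP  NZCV=1000
1: ✓ MOVMI  r4←0x9e
2: · SUBGE
3: ✓ CMP  NZCV=1000
4: ✓ MOVLT  r2←0x2e
5: · SUBVS
6: · MOVHI
7: ✓ CMP  NZCV=0011
8: · SUBGE
9: · ADDCC
10: ✓ MOVCS  r4←0x93

VAL = 0x1e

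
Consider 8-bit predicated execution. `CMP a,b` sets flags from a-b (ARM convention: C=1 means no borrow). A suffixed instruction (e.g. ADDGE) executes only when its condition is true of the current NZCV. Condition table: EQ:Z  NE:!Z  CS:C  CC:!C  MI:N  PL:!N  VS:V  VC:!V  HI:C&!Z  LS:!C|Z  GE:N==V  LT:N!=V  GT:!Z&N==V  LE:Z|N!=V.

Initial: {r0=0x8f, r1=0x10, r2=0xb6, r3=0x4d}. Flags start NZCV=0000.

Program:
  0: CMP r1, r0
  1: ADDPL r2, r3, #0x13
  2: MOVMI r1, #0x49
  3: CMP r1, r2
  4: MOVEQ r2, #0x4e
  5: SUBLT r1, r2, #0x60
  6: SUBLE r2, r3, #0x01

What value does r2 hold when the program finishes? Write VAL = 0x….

0: ✓ CMP  NZCV=1001
1: · ADDPL
2: ✓ MOVMI  r1←0x49
3: ✓ CMP  NZCV=1001
4: · MOVEQ
5: · SUBLT
6: · SUBLE

VAL = 0xb6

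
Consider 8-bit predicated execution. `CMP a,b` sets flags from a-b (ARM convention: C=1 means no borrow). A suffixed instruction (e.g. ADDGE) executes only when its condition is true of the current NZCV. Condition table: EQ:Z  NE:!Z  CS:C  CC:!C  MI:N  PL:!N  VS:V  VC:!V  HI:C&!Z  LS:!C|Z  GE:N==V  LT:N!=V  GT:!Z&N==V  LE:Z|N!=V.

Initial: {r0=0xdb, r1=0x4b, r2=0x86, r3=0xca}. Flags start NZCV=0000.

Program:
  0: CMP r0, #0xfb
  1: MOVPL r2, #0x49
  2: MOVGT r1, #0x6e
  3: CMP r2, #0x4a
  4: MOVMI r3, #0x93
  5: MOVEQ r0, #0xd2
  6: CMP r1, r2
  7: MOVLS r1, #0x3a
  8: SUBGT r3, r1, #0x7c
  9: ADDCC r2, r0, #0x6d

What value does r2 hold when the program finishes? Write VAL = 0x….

VAL = 0x48

0: ✓ CMP  NZCV=1000
1: · MOVPL
2: · MOVGT
3: ✓ CMP  NZCV=0011
4: · MOVMI
5: · MOVEQ
6: ✓ CMP  NZCV=1001
7: ✓ MOVLS  r1←0x3a
8: ✓ SUBGT  r3←0xbe
9: ✓ ADDCC  r2←0x48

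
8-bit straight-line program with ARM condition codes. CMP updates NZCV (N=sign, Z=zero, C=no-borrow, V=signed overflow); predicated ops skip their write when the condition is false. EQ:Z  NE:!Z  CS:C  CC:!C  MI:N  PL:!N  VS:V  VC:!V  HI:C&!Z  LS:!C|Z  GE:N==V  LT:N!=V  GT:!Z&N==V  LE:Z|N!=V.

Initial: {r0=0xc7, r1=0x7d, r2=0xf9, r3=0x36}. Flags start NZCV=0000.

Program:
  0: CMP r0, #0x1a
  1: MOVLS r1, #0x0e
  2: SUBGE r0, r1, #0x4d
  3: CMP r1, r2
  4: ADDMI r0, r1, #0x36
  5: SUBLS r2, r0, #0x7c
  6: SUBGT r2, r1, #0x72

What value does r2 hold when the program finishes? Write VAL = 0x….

VAL = 0x0b

0: ✓ CMP  NZCV=1010
1: · MOVLS
2: · SUBGE
3: ✓ CMP  NZCV=1001
4: ✓ ADDMI  r0←0xb3
5: ✓ SUBLS  r2←0x37
6: ✓ SUBGT  r2←0x0b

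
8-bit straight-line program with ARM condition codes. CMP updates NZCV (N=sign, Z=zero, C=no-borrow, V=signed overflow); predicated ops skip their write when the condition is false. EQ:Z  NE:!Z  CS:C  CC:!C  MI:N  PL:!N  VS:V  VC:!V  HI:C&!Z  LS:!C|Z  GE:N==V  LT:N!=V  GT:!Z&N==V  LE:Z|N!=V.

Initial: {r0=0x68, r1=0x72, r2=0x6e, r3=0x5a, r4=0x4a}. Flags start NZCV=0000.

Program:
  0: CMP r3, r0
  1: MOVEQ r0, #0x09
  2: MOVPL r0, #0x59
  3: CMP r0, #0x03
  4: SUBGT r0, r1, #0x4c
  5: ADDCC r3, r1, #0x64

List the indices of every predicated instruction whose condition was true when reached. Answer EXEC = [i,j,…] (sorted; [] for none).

0: ✓ CMP  NZCV=1000
1: · MOVEQ
2: · MOVPL
3: ✓ CMP  NZCV=0010
4: ✓ SUBGT  r0←0x26
5: · ADDCC

EXEC = [4]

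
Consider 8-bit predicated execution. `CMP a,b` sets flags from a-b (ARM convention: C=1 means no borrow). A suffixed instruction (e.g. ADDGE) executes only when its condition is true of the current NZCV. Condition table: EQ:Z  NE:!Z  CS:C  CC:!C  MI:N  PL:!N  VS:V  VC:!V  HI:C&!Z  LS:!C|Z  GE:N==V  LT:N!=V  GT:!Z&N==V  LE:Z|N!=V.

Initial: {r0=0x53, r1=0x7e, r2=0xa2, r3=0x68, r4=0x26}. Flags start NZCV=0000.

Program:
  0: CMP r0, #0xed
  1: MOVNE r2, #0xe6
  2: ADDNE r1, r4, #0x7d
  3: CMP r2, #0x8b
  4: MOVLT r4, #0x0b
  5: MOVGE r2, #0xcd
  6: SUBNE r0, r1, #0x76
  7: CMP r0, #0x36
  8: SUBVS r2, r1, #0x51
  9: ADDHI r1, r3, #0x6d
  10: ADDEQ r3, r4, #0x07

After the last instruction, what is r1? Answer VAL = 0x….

VAL = 0xa3

[0] flags=0000 → (cmp)
[1] flags=0000 NE?T → r2=0xe6
[2] flags=0000 NE?T → r1=0xa3
[3] flags=0010 → (cmp)
[4] flags=0010 LT?F → skip
[5] flags=0010 GE?T → r2=0xcd
[6] flags=0010 NE?T → r0=0x2d
[7] flags=1000 → (cmp)
[8] flags=1000 VS?F → skip
[9] flags=1000 HI?F → skip
[10] flags=1000 EQ?F → skip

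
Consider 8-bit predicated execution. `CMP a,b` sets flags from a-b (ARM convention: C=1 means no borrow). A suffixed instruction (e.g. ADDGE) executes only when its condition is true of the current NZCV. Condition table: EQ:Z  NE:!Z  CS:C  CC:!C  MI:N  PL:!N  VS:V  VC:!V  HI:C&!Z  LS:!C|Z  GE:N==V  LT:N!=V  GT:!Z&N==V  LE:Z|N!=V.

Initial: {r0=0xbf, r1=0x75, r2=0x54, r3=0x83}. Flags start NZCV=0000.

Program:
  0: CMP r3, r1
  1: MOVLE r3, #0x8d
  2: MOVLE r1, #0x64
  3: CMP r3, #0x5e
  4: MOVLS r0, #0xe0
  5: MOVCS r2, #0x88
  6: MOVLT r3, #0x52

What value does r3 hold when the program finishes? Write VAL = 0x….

[0] flags=0011 → (cmp)
[1] flags=0011 LE?T → r3=0x8d
[2] flags=0011 LE?T → r1=0x64
[3] flags=0011 → (cmp)
[4] flags=0011 LS?F → skip
[5] flags=0011 CS?T → r2=0x88
[6] flags=0011 LT?T → r3=0x52

VAL = 0x52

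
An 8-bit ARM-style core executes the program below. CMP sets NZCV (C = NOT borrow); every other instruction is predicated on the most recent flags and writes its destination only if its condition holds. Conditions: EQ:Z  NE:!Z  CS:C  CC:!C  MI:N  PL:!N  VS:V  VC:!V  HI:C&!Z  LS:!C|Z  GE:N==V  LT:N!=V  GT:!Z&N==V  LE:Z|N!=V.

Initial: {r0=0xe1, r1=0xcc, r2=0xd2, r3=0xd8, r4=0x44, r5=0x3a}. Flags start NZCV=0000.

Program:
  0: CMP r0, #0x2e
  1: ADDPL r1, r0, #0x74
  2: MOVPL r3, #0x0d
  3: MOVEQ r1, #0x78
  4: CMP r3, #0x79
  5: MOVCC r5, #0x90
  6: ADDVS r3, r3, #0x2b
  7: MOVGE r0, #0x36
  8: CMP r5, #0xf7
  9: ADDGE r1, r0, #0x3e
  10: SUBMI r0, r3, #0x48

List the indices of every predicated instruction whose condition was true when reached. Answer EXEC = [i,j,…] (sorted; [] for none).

[0] flags=1010 → (cmp)
[1] flags=1010 PL?F → skip
[2] flags=1010 PL?F → skip
[3] flags=1010 EQ?F → skip
[4] flags=0011 → (cmp)
[5] flags=0011 CC?F → skip
[6] flags=0011 VS?T → r3=0x03
[7] flags=0011 GE?F → skip
[8] flags=0000 → (cmp)
[9] flags=0000 GE?T → r1=0x1f
[10] flags=0000 MI?F → skip

EXEC = [6,9]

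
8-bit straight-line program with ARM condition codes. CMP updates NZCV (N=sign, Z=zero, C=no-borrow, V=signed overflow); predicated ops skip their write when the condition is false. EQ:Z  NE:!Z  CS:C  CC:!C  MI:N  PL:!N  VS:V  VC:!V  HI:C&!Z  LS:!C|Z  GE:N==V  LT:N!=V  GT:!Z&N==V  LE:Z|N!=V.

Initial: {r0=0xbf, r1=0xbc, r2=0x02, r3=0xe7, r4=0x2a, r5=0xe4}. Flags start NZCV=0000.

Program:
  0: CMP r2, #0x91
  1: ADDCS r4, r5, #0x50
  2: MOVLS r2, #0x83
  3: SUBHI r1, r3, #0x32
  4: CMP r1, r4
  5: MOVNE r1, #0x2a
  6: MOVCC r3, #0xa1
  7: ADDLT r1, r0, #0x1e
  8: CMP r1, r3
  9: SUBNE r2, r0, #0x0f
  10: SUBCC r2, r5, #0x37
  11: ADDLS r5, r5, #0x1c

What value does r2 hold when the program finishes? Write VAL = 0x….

[0] flags=0000 → (cmp)
[1] flags=0000 CS?F → skip
[2] flags=0000 LS?T → r2=0x83
[3] flags=0000 HI?F → skip
[4] flags=1010 → (cmp)
[5] flags=1010 NE?T → r1=0x2a
[6] flags=1010 CC?F → skip
[7] flags=1010 LT?T → r1=0xdd
[8] flags=1000 → (cmp)
[9] flags=1000 NE?T → r2=0xb0
[10] flags=1000 CC?T → r2=0xad
[11] flags=1000 LS?T → r5=0x00

VAL = 0xad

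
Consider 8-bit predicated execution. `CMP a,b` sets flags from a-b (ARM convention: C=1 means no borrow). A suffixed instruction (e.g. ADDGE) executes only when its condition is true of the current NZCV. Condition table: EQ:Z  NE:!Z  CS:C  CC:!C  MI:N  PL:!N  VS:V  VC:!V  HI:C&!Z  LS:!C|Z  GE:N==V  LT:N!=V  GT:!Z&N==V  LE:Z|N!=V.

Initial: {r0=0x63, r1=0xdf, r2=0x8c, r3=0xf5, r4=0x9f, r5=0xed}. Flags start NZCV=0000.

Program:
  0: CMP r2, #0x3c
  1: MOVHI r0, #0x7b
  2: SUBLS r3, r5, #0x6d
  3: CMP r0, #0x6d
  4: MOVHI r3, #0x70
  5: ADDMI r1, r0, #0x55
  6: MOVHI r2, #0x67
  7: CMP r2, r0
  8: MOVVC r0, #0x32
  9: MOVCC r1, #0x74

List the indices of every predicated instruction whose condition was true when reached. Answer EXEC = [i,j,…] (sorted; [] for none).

EXEC = [1,4,6,8,9]

0: ✓ CMP  NZCV=0011
1: ✓ MOVHI  r0←0x7b
2: · SUBLS
3: ✓ CMP  NZCV=0010
4: ✓ MOVHI  r3←0x70
5: · ADDMI
6: ✓ MOVHI  r2←0x67
7: ✓ CMP  NZCV=1000
8: ✓ MOVVC  r0←0x32
9: ✓ MOVCC  r1←0x74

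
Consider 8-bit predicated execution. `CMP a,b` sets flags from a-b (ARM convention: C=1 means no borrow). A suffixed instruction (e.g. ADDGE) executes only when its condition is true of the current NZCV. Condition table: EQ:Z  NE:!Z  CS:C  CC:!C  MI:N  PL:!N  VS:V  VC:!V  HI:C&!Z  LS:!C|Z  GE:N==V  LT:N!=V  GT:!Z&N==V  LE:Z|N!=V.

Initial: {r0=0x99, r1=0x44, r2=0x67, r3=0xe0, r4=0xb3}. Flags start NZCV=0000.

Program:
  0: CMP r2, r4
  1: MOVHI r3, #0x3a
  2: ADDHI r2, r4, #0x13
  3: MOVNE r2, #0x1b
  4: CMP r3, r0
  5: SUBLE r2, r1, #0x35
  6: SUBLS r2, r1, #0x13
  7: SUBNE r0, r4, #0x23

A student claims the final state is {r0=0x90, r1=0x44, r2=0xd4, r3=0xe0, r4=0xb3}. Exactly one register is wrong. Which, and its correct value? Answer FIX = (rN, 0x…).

0: ✓ CMP  NZCV=1001
1: · MOVHI
2: · ADDHI
3: ✓ MOVNE  r2←0x1b
4: ✓ CMP  NZCV=0010
5: · SUBLE
6: · SUBLS
7: ✓ SUBNE  r0←0x90

FIX = (r2, 0x1b)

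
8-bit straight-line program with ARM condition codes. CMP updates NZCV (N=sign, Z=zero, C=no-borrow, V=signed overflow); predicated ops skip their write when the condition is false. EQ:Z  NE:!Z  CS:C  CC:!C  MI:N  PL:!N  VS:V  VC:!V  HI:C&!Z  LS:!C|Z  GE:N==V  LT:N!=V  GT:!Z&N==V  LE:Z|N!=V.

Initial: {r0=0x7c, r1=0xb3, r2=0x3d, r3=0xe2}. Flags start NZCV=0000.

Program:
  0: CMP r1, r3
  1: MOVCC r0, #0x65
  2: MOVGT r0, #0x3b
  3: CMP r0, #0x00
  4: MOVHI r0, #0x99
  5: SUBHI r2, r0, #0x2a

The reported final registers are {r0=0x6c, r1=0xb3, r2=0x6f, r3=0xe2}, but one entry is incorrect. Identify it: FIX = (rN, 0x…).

[0] flags=1000 → (cmp)
[1] flags=1000 CC?T → r0=0x65
[2] flags=1000 GT?F → skip
[3] flags=0010 → (cmp)
[4] flags=0010 HI?T → r0=0x99
[5] flags=0010 HI?T → r2=0x6f

FIX = (r0, 0x99)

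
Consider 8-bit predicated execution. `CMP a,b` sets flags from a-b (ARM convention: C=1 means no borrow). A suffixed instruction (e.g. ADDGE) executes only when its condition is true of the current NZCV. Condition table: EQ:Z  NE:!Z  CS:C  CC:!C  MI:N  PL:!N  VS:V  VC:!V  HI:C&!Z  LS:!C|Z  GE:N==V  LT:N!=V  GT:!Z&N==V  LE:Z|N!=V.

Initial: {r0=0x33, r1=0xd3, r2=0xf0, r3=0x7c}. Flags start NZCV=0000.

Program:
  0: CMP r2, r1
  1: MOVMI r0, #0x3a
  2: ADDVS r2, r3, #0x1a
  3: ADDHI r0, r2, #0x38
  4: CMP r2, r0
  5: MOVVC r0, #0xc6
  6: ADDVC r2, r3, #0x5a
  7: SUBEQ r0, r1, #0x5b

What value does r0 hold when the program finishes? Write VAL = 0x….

0: ✓ CMP  NZCV=0010
1: · MOVMI
2: · ADDVS
3: ✓ ADDHI  r0←0x28
4: ✓ CMP  NZCV=1010
5: ✓ MOVVC  r0←0xc6
6: ✓ ADDVC  r2←0xd6
7: · SUBEQ

VAL = 0xc6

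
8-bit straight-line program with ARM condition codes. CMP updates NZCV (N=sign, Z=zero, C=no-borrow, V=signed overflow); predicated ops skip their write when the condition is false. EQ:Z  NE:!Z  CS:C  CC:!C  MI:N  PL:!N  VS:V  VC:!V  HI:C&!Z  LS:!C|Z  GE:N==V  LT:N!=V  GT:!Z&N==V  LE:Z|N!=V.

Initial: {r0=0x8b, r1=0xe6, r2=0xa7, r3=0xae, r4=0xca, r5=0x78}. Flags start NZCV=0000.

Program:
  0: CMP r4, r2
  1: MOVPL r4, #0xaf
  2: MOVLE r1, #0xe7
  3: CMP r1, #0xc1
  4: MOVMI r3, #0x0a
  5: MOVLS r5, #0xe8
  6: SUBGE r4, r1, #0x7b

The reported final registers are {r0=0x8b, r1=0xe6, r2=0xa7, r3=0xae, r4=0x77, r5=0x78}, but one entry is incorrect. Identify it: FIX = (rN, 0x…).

FIX = (r4, 0x6b)

0: ✓ CMP  NZCV=0010
1: ✓ MOVPL  r4←0xaf
2: · MOVLE
3: ✓ CMP  NZCV=0010
4: · MOVMI
5: · MOVLS
6: ✓ SUBGE  r4←0x6b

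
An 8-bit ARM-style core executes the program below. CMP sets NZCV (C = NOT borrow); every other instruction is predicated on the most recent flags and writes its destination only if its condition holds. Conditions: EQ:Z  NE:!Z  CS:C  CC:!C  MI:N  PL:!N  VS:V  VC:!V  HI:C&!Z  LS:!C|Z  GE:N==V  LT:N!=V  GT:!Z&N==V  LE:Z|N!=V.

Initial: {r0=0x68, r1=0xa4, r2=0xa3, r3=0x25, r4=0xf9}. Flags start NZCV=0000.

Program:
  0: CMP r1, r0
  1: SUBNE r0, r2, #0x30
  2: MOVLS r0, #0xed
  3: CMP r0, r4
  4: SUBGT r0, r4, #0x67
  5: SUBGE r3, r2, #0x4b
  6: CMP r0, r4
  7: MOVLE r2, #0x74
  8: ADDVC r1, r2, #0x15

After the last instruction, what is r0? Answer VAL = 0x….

VAL = 0x92

0: ✓ CMP  NZCV=0011
1: ✓ SUBNE  r0←0x73
2: · MOVLS
3: ✓ CMP  NZCV=0000
4: ✓ SUBGT  r0←0x92
5: ✓ SUBGE  r3←0x58
6: ✓ CMP  NZCV=1000
7: ✓ MOVLE  r2←0x74
8: ✓ ADDVC  r1←0x89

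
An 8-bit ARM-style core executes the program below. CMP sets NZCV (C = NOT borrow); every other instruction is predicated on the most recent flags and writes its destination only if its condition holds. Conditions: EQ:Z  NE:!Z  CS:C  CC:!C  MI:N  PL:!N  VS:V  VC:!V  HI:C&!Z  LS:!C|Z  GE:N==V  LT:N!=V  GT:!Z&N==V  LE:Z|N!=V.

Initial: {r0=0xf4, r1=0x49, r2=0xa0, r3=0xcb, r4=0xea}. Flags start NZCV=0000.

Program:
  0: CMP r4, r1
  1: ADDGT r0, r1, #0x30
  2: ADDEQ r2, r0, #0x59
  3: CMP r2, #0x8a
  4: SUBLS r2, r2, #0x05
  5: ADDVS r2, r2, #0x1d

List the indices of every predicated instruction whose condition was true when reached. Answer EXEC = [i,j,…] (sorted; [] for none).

0: ✓ CMP  NZCV=1010
1: · ADDGT
2: · ADDEQ
3: ✓ CMP  NZCV=0010
4: · SUBLS
5: · ADDVS

EXEC = []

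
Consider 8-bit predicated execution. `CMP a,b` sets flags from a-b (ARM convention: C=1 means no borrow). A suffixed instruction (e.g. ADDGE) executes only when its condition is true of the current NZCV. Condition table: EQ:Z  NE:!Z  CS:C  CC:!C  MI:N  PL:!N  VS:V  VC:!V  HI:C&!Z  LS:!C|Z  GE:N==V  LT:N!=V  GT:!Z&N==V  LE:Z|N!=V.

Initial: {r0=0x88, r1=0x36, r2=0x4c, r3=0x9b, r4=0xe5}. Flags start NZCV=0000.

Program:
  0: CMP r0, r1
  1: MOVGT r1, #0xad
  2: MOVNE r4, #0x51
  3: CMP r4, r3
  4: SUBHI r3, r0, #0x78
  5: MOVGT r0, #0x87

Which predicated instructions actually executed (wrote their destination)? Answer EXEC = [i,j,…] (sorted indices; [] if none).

EXEC = [2,5]

[0] flags=0011 → (cmp)
[1] flags=0011 GT?F → skip
[2] flags=0011 NE?T → r4=0x51
[3] flags=1001 → (cmp)
[4] flags=1001 HI?F → skip
[5] flags=1001 GT?T → r0=0x87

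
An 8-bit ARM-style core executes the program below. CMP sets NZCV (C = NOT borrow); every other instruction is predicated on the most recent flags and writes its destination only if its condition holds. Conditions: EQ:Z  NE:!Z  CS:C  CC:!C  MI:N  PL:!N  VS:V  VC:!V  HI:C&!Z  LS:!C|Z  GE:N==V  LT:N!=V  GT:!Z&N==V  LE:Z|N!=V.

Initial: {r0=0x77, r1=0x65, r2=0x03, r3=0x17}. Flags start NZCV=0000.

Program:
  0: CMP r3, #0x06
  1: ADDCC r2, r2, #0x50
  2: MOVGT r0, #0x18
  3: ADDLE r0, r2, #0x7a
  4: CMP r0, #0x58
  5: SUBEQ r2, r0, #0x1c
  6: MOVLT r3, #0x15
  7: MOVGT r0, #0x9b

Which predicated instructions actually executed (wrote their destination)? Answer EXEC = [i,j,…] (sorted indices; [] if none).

0: ✓ CMP  NZCV=0010
1: · ADDCC
2: ✓ MOVGT  r0←0x18
3: · ADDLE
4: ✓ CMP  NZCV=1000
5: · SUBEQ
6: ✓ MOVLT  r3←0x15
7: · MOVGT

EXEC = [2,6]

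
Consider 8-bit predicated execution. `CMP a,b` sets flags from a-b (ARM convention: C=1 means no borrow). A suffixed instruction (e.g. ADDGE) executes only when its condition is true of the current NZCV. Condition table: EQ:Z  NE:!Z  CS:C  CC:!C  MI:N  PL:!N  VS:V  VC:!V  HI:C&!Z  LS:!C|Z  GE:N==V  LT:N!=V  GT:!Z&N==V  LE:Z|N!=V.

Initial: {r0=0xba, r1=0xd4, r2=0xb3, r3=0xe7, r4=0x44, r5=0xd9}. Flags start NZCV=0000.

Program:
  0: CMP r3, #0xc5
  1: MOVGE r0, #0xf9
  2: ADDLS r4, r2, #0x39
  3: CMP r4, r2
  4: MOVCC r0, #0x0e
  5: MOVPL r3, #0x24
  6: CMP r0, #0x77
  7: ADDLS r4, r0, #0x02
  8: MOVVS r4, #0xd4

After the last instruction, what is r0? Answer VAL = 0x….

VAL = 0x0e

0: ✓ CMP  NZCV=0010
1: ✓ MOVGE  r0←0xf9
2: · ADDLS
3: ✓ CMP  NZCV=1001
4: ✓ MOVCC  r0←0x0e
5: · MOVPL
6: ✓ CMP  NZCV=1000
7: ✓ ADDLS  r4←0x10
8: · MOVVS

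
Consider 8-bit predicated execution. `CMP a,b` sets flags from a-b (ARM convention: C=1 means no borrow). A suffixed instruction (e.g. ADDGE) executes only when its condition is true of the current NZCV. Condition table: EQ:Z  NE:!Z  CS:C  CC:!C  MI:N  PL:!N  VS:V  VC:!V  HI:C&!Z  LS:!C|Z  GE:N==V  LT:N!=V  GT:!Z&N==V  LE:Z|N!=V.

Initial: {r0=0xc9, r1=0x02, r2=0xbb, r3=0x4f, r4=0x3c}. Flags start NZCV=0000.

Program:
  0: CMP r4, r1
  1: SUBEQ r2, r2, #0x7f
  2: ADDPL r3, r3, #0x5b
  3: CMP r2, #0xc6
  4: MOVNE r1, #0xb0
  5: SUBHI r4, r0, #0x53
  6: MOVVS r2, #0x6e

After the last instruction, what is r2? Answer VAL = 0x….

0: ✓ CMP  NZCV=0010
1: · SUBEQ
2: ✓ ADDPL  r3←0xaa
3: ✓ CMP  NZCV=1000
4: ✓ MOVNE  r1←0xb0
5: · SUBHI
6: · MOVVS

VAL = 0xbb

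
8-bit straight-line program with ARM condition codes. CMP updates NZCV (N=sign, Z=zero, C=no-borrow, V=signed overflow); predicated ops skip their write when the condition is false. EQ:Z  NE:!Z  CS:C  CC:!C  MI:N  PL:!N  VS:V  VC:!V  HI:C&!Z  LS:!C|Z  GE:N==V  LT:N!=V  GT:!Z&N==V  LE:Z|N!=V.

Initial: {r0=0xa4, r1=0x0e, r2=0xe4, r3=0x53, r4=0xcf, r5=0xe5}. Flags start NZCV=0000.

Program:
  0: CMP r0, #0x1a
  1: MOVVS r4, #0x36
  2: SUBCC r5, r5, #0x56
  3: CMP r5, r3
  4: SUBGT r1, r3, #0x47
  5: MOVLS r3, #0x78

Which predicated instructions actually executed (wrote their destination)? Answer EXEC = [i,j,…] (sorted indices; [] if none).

0: ✓ CMP  NZCV=1010
1: · MOVVS
2: · SUBCC
3: ✓ CMP  NZCV=1010
4: · SUBGT
5: · MOVLS

EXEC = []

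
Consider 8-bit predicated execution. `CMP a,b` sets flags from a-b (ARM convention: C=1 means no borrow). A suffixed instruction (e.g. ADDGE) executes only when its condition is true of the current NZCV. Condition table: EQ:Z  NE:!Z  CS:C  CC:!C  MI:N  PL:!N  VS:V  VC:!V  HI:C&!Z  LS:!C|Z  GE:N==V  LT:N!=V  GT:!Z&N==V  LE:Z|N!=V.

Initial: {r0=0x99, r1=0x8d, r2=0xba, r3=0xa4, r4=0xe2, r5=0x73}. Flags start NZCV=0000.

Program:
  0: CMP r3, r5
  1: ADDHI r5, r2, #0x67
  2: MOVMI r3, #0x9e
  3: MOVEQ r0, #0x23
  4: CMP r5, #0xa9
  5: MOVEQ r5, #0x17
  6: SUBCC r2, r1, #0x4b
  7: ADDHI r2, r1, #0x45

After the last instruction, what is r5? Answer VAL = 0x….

VAL = 0x21

[0] flags=0011 → (cmp)
[1] flags=0011 HI?T → r5=0x21
[2] flags=0011 MI?F → skip
[3] flags=0011 EQ?F → skip
[4] flags=0000 → (cmp)
[5] flags=0000 EQ?F → skip
[6] flags=0000 CC?T → r2=0x42
[7] flags=0000 HI?F → skip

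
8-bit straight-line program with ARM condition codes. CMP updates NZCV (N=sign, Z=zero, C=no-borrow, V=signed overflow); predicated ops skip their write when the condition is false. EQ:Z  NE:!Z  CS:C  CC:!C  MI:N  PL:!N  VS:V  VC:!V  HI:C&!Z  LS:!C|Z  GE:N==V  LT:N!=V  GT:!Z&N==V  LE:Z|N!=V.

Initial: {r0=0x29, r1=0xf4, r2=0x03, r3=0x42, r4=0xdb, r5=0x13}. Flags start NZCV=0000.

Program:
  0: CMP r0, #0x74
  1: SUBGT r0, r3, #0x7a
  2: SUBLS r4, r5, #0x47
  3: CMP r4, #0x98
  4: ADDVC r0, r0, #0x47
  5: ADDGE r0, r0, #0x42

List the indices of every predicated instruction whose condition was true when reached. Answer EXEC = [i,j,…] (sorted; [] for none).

EXEC = [2,4,5]

[0] flags=1000 → (cmp)
[1] flags=1000 GT?F → skip
[2] flags=1000 LS?T → r4=0xcc
[3] flags=0010 → (cmp)
[4] flags=0010 VC?T → r0=0x70
[5] flags=0010 GE?T → r0=0xb2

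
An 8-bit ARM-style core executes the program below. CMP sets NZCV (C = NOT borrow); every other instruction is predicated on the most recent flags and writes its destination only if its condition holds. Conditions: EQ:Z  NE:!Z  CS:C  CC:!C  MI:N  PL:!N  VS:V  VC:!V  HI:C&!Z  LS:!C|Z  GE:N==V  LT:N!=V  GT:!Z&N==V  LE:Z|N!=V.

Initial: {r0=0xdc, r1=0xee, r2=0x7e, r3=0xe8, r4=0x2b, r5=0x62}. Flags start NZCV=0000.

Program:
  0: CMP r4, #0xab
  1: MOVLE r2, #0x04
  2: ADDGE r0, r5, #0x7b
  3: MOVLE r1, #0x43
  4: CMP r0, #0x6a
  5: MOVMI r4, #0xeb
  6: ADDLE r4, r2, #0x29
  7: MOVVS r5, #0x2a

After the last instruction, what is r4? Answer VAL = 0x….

0: ✓ CMP  NZCV=1001
1: · MOVLE
2: ✓ ADDGE  r0←0xdd
3: · MOVLE
4: ✓ CMP  NZCV=0011
5: · MOVMI
6: ✓ ADDLE  r4←0xa7
7: ✓ MOVVS  r5←0x2a

VAL = 0xa7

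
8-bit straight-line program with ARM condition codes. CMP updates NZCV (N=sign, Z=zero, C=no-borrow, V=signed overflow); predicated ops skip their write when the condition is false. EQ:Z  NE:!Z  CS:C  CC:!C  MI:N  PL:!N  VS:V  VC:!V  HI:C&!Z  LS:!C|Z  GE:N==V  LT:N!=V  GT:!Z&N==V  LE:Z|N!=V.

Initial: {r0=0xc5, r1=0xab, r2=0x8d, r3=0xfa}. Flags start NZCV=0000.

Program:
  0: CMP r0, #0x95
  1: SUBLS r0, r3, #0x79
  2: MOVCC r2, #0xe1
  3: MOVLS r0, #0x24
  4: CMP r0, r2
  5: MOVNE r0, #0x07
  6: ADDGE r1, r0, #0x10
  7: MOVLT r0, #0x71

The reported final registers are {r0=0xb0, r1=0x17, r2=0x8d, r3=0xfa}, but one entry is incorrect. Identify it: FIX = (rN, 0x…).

0: ✓ CMP  NZCV=0010
1: · SUBLS
2: · MOVCC
3: · MOVLS
4: ✓ CMP  NZCV=0010
5: ✓ MOVNE  r0←0x07
6: ✓ ADDGE  r1←0x17
7: · MOVLT

FIX = (r0, 0x07)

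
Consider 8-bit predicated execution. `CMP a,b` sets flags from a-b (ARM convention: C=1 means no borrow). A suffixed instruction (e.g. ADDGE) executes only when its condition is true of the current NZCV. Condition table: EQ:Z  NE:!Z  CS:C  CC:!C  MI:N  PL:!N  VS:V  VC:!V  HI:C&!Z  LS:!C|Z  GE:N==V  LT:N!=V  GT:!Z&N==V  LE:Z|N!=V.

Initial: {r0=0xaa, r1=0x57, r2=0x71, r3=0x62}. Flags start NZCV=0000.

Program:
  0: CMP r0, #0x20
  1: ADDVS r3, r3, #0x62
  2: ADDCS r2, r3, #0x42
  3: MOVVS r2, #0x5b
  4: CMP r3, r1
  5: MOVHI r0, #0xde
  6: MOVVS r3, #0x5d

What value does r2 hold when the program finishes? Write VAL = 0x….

[0] flags=1010 → (cmp)
[1] flags=1010 VS?F → skip
[2] flags=1010 CS?T → r2=0xa4
[3] flags=1010 VS?F → skip
[4] flags=0010 → (cmp)
[5] flags=0010 HI?T → r0=0xde
[6] flags=0010 VS?F → skip

VAL = 0xa4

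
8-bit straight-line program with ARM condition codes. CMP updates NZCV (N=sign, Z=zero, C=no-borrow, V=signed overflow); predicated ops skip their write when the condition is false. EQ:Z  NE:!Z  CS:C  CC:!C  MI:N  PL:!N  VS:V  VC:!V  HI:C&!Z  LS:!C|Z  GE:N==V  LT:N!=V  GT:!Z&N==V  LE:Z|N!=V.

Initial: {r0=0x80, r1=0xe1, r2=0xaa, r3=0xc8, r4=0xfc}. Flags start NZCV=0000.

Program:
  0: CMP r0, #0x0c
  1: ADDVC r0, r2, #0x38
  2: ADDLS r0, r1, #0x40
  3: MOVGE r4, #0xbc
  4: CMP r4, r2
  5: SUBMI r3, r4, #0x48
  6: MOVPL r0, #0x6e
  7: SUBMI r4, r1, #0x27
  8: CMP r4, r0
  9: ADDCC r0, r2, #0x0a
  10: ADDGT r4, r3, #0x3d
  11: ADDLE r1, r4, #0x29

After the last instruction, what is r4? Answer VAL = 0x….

[0] flags=0011 → (cmp)
[1] flags=0011 VC?F → skip
[2] flags=0011 LS?F → skip
[3] flags=0011 GE?F → skip
[4] flags=0010 → (cmp)
[5] flags=0010 MI?F → skip
[6] flags=0010 PL?T → r0=0x6e
[7] flags=0010 MI?F → skip
[8] flags=1010 → (cmp)
[9] flags=1010 CC?F → skip
[10] flags=1010 GT?F → skip
[11] flags=1010 LE?T → r1=0x25

VAL = 0xfc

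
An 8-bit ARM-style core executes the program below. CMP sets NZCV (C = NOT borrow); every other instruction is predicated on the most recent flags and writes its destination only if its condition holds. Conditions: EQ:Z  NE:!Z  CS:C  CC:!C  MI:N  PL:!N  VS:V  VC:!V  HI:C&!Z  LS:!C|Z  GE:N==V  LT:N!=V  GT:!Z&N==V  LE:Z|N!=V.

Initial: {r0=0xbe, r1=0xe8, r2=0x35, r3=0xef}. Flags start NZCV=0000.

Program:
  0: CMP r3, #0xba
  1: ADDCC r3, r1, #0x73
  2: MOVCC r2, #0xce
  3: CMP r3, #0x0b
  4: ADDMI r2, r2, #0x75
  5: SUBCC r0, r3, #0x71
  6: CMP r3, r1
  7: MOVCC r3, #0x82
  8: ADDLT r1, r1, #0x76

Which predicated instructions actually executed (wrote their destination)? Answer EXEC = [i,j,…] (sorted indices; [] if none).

EXEC = [4]

0: ✓ CMP  NZCV=0010
1: · ADDCC
2: · MOVCC
3: ✓ CMP  NZCV=1010
4: ✓ ADDMI  r2←0xaa
5: · SUBCC
6: ✓ CMP  NZCV=0010
7: · MOVCC
8: · ADDLT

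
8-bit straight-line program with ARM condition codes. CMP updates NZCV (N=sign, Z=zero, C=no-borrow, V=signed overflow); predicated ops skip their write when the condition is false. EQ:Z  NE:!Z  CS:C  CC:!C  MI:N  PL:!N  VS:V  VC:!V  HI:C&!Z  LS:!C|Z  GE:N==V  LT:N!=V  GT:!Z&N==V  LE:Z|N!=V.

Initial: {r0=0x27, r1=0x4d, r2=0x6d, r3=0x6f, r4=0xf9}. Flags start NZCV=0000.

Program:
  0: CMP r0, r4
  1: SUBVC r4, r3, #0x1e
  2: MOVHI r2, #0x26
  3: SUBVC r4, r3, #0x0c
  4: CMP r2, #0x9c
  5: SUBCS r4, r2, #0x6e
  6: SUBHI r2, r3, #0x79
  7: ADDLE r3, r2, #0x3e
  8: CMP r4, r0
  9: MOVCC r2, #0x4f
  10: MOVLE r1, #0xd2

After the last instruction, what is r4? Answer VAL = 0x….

0: ✓ CMP  NZCV=0000
1: ✓ SUBVC  r4←0x51
2: · MOVHI
3: ✓ SUBVC  r4←0x63
4: ✓ CMP  NZCV=1001
5: · SUBCS
6: · SUBHI
7: · ADDLE
8: ✓ CMP  NZCV=0010
9: · MOVCC
10: · MOVLE

VAL = 0x63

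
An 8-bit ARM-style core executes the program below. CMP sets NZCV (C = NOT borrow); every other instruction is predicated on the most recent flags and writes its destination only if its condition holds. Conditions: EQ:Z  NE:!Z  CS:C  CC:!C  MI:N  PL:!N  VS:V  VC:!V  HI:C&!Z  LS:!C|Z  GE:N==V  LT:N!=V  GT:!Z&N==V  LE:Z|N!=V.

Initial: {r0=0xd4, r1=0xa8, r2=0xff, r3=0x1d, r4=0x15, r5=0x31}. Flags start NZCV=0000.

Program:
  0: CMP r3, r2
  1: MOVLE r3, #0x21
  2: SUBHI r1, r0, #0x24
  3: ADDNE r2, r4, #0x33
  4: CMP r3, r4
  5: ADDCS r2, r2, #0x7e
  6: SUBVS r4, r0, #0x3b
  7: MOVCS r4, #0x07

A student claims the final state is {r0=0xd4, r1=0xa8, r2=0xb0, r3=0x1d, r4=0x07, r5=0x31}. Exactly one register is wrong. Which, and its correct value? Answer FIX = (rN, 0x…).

0: ✓ CMP  NZCV=0000
1: · MOVLE
2: · SUBHI
3: ✓ ADDNE  r2←0x48
4: ✓ CMP  NZCV=0010
5: ✓ ADDCS  r2←0xc6
6: · SUBVS
7: ✓ MOVCS  r4←0x07

FIX = (r2, 0xc6)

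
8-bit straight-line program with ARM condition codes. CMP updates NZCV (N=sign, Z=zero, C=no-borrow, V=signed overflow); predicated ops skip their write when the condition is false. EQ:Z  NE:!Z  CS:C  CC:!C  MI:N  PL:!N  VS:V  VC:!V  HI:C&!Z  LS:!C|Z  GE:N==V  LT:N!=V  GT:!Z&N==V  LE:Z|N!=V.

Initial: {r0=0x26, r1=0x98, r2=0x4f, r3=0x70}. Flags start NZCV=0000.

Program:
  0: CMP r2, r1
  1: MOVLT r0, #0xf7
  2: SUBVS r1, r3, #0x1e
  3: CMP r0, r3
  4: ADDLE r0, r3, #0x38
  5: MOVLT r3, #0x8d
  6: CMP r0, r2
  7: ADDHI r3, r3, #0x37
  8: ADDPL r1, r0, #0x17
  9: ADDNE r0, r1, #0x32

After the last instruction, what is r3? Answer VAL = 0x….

[0] flags=1001 → (cmp)
[1] flags=1001 LT?F → skip
[2] flags=1001 VS?T → r1=0x52
[3] flags=1000 → (cmp)
[4] flags=1000 LE?T → r0=0xa8
[5] flags=1000 LT?T → r3=0x8d
[6] flags=0011 → (cmp)
[7] flags=0011 HI?T → r3=0xc4
[8] flags=0011 PL?T → r1=0xbf
[9] flags=0011 NE?T → r0=0xf1

VAL = 0xc4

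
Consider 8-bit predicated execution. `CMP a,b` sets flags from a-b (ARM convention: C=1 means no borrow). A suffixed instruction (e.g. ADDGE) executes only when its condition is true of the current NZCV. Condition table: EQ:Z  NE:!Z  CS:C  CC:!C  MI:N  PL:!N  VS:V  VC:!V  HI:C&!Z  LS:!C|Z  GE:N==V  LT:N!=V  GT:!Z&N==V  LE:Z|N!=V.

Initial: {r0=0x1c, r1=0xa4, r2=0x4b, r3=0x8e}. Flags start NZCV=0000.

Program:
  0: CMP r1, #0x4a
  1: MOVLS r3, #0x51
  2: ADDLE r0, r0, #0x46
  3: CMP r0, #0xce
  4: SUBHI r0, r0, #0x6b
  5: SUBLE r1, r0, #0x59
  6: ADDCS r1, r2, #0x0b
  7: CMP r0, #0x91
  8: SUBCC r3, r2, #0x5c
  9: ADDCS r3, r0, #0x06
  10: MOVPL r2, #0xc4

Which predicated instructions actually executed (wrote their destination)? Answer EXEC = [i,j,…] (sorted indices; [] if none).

0: ✓ CMP  NZCV=0011
1: · MOVLS
2: ✓ ADDLE  r0←0x62
3: ✓ CMP  NZCV=1001
4: · SUBHI
5: · SUBLE
6: · ADDCS
7: ✓ CMP  NZCV=1001
8: ✓ SUBCC  r3←0xef
9: · ADDCS
10: · MOVPL

EXEC = [2,8]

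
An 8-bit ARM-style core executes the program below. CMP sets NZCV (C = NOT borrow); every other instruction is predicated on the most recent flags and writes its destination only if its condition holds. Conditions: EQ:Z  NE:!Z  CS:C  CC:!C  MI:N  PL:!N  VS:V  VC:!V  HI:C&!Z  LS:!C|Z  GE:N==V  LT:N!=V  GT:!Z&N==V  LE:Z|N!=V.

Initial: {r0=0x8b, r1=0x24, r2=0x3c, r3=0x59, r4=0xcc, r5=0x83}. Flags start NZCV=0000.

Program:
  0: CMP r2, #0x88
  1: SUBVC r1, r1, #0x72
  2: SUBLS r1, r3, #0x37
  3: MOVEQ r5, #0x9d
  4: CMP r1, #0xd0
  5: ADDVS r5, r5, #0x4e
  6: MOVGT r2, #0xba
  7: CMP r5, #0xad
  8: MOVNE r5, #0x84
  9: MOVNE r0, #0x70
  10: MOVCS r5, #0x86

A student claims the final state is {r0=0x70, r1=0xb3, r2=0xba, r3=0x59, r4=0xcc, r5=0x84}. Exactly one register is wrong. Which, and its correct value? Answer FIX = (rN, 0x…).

[0] flags=1001 → (cmp)
[1] flags=1001 VC?F → skip
[2] flags=1001 LS?T → r1=0x22
[3] flags=1001 EQ?F → skip
[4] flags=0000 → (cmp)
[5] flags=0000 VS?F → skip
[6] flags=0000 GT?T → r2=0xba
[7] flags=1000 → (cmp)
[8] flags=1000 NE?T → r5=0x84
[9] flags=1000 NE?T → r0=0x70
[10] flags=1000 CS?F → skip

FIX = (r1, 0x22)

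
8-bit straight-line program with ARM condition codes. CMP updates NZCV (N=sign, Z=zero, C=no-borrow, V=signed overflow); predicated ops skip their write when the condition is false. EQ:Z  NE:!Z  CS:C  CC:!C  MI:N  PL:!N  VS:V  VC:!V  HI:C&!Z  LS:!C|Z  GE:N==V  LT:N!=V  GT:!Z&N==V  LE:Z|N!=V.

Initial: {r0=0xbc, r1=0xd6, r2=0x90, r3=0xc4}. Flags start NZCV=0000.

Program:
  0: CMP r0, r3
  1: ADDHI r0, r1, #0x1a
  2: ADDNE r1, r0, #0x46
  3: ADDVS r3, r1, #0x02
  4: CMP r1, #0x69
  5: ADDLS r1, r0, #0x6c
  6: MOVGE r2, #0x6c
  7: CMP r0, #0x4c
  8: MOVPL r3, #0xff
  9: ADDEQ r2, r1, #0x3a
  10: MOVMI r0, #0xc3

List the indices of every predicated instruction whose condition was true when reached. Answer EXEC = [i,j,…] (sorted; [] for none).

[0] flags=1000 → (cmp)
[1] flags=1000 HI?F → skip
[2] flags=1000 NE?T → r1=0x02
[3] flags=1000 VS?F → skip
[4] flags=1000 → (cmp)
[5] flags=1000 LS?T → r1=0x28
[6] flags=1000 GE?F → skip
[7] flags=0011 → (cmp)
[8] flags=0011 PL?T → r3=0xff
[9] flags=0011 EQ?F → skip
[10] flags=0011 MI?F → skip

EXEC = [2,5,8]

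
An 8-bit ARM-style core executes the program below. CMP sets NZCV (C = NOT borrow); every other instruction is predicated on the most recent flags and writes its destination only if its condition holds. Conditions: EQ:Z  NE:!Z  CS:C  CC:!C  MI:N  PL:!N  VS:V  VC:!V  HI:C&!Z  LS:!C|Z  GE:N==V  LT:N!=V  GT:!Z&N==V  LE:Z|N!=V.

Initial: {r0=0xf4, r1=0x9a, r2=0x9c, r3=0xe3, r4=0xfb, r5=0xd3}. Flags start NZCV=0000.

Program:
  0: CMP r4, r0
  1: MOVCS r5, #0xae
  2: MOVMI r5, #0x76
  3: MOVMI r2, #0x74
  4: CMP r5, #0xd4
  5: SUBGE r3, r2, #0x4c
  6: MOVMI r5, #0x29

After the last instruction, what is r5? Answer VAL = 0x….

VAL = 0x29

[0] flags=0010 → (cmp)
[1] flags=0010 CS?T → r5=0xae
[2] flags=0010 MI?F → skip
[3] flags=0010 MI?F → skip
[4] flags=1000 → (cmp)
[5] flags=1000 GE?F → skip
[6] flags=1000 MI?T → r5=0x29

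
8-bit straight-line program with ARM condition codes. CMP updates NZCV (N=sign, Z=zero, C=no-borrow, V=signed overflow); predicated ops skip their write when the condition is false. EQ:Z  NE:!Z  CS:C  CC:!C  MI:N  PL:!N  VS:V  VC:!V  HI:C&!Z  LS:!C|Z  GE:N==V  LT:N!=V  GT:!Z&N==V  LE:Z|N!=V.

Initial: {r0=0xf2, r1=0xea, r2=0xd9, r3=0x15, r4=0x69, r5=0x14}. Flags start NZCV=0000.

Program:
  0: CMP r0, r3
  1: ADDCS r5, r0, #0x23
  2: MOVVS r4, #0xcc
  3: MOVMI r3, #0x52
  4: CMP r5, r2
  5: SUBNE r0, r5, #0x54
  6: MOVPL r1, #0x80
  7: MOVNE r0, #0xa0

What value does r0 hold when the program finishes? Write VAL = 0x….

VAL = 0xa0

0: ✓ CMP  NZCV=1010
1: ✓ ADDCS  r5←0x15
2: · MOVVS
3: ✓ MOVMI  r3←0x52
4: ✓ CMP  NZCV=0000
5: ✓ SUBNE  r0←0xc1
6: ✓ MOVPL  r1←0x80
7: ✓ MOVNE  r0←0xa0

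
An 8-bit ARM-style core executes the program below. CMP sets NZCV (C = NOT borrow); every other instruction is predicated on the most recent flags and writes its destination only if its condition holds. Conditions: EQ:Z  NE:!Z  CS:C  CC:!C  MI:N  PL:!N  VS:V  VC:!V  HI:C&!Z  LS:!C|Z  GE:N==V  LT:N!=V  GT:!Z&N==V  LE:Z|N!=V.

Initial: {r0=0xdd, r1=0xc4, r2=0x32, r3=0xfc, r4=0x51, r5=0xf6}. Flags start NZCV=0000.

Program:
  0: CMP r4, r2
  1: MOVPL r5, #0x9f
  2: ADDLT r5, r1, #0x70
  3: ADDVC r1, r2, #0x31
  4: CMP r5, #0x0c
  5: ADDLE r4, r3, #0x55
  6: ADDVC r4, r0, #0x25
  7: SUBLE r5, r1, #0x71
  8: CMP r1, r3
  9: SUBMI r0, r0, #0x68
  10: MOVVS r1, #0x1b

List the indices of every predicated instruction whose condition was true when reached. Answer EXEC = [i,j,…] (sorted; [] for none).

[0] flags=0010 → (cmp)
[1] flags=0010 PL?T → r5=0x9f
[2] flags=0010 LT?F → skip
[3] flags=0010 VC?T → r1=0x63
[4] flags=1010 → (cmp)
[5] flags=1010 LE?T → r4=0x51
[6] flags=1010 VC?T → r4=0x02
[7] flags=1010 LE?T → r5=0xf2
[8] flags=0000 → (cmp)
[9] flags=0000 MI?F → skip
[10] flags=0000 VS?F → skip

EXEC = [1,3,5,6,7]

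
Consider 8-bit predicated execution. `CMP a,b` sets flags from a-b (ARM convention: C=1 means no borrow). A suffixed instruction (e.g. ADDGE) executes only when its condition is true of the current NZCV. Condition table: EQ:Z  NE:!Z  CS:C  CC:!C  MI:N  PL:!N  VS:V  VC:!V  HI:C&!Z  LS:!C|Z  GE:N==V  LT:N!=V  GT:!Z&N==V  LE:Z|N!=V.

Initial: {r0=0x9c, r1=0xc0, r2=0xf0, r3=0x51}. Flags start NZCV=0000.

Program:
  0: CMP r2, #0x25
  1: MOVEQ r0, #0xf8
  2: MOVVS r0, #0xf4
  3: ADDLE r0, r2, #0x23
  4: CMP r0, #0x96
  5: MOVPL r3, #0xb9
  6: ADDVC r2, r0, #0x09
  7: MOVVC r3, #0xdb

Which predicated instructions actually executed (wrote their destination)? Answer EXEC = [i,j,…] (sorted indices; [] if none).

[0] flags=1010 → (cmp)
[1] flags=1010 EQ?F → skip
[2] flags=1010 VS?F → skip
[3] flags=1010 LE?T → r0=0x13
[4] flags=0000 → (cmp)
[5] flags=0000 PL?T → r3=0xb9
[6] flags=0000 VC?T → r2=0x1c
[7] flags=0000 VC?T → r3=0xdb

EXEC = [3,5,6,7]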